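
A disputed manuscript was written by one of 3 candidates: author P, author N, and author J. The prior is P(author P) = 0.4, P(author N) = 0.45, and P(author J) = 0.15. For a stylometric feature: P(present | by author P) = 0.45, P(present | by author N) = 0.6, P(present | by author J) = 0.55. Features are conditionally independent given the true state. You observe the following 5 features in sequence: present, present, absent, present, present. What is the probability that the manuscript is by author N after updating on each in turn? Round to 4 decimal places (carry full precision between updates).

0.6055

After 'present': normaliser = 0.45·0.4000 + 0.6·0.4500 + 0.55·0.1500; P(author P) ≈ 0.3380, P(author N) ≈ 0.5070, P(author J) ≈ 0.1549
After 'present': normaliser = 0.45·0.3380 + 0.6·0.5070 + 0.55·0.1549; P(author P) ≈ 0.2809, P(author N) ≈ 0.5618, P(author J) ≈ 0.1573
After 'absent': normaliser = 0.55·0.2809 + 0.4·0.5618 + 0.45·0.1573; P(author P) ≈ 0.3433, P(author N) ≈ 0.4993, P(author J) ≈ 0.1573
After 'present': normaliser = 0.45·0.3433 + 0.6·0.4993 + 0.55·0.1573; P(author P) ≈ 0.2857, P(author N) ≈ 0.5542, P(author J) ≈ 0.1601
After 'present': normaliser = 0.45·0.2857 + 0.6·0.5542 + 0.55·0.1601; P(author P) ≈ 0.2342, P(author N) ≈ 0.6055, P(author J) ≈ 0.1603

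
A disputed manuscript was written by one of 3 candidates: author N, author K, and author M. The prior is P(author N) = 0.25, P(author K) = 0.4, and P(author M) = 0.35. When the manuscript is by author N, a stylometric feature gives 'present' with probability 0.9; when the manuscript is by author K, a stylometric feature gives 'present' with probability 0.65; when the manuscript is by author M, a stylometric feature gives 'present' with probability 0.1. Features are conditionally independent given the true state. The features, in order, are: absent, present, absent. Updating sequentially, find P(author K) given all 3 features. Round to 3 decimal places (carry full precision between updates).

0.510

After 'absent': normaliser = 0.1·0.2500 + 0.35·0.4000 + 0.9·0.3500; P(author N) ≈ 0.0521, P(author K) ≈ 0.2917, P(author M) ≈ 0.6562
After 'present': normaliser = 0.9·0.0521 + 0.65·0.2917 + 0.1·0.6562; P(author N) ≈ 0.1552, P(author K) ≈ 0.6276, P(author M) ≈ 0.2172
After 'absent': normaliser = 0.1·0.1552 + 0.35·0.6276 + 0.9·0.2172; P(author N) ≈ 0.0360, P(author K) ≈ 0.5100, P(author M) ≈ 0.4540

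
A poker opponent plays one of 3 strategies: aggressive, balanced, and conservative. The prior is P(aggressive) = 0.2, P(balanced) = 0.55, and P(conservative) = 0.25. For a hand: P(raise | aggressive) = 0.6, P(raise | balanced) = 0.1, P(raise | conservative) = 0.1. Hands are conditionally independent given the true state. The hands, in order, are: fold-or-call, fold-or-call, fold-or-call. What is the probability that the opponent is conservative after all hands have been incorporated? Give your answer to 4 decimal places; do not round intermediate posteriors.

0.3058

After 'fold-or-call': normaliser = 0.4·0.2000 + 0.9·0.5500 + 0.9·0.2500; P(aggressive) ≈ 0.1000, P(balanced) ≈ 0.6188, P(conservative) ≈ 0.2812
After 'fold-or-call': normaliser = 0.4·0.1000 + 0.9·0.6188 + 0.9·0.2812; P(aggressive) ≈ 0.0471, P(balanced) ≈ 0.6551, P(conservative) ≈ 0.2978
After 'fold-or-call': normaliser = 0.4·0.0471 + 0.9·0.6551 + 0.9·0.2978; P(aggressive) ≈ 0.0215, P(balanced) ≈ 0.6727, P(conservative) ≈ 0.3058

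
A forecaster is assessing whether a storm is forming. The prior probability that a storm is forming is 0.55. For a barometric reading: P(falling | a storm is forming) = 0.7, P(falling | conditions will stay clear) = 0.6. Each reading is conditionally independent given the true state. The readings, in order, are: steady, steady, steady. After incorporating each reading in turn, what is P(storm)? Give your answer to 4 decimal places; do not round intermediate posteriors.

0.3402

After 'steady': P(storm) = 0.3·0.5500 / (0.3·0.5500 + 0.4·0.4500) ≈ 0.4783
After 'steady': P(storm) = 0.3·0.4783 / (0.3·0.4783 + 0.4·0.5217) ≈ 0.4074
After 'steady': P(storm) = 0.3·0.4074 / (0.3·0.4074 + 0.4·0.5926) ≈ 0.3402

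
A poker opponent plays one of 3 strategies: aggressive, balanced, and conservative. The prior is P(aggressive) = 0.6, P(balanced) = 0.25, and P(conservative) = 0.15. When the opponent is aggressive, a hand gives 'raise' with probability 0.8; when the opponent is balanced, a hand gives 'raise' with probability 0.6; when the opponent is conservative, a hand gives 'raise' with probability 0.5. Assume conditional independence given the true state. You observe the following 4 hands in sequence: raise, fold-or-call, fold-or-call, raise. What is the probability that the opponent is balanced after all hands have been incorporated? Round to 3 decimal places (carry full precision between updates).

After 'raise': normaliser = 0.8·0.6000 + 0.6·0.2500 + 0.5·0.1500; P(aggressive) ≈ 0.6809, P(balanced) ≈ 0.2128, P(conservative) ≈ 0.1064
After 'fold-or-call': normaliser = 0.2·0.6809 + 0.4·0.2128 + 0.5·0.1064; P(aggressive) ≈ 0.4961, P(balanced) ≈ 0.3101, P(conservative) ≈ 0.1938
After 'fold-or-call': normaliser = 0.2·0.4961 + 0.4·0.3101 + 0.5·0.1938; P(aggressive) ≈ 0.3099, P(balanced) ≈ 0.3874, P(conservative) ≈ 0.3027
After 'raise': normaliser = 0.8·0.3099 + 0.6·0.3874 + 0.5·0.3027; P(aggressive) ≈ 0.3925, P(balanced) ≈ 0.3680, P(conservative) ≈ 0.2396

0.368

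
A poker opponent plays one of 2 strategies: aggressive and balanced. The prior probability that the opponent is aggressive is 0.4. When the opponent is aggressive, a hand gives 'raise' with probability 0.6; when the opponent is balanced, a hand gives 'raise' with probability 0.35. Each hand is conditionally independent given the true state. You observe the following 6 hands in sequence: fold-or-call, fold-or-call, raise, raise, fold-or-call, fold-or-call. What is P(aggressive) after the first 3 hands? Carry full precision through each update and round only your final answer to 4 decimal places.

After 'fold-or-call': P(aggressive) = 0.4·0.4000 / (0.4·0.4000 + 0.65·0.6000) ≈ 0.2909
After 'fold-or-call': P(aggressive) = 0.4·0.2909 / (0.4·0.2909 + 0.65·0.7091) ≈ 0.2016
After 'raise': P(aggressive) = 0.6·0.2016 / (0.6·0.2016 + 0.35·0.7984) ≈ 0.3021

0.3021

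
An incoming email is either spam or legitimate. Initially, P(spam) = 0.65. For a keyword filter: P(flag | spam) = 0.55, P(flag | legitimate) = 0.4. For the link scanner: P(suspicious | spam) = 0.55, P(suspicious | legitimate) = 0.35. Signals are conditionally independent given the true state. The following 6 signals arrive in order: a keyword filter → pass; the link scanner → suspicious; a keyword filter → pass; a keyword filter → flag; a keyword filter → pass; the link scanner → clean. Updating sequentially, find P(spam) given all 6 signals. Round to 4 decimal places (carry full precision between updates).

0.5396

After a keyword filter='pass': P(spam) = 0.45·0.6500 / (0.45·0.6500 + 0.6·0.3500) ≈ 0.5821
After the link scanner='suspicious': P(spam) = 0.55·0.5821 / (0.55·0.5821 + 0.35·0.4179) ≈ 0.6864
After a keyword filter='pass': P(spam) = 0.45·0.6864 / (0.45·0.6864 + 0.6·0.3136) ≈ 0.6214
After a keyword filter='flag': P(spam) = 0.55·0.6214 / (0.55·0.6214 + 0.4·0.3786) ≈ 0.6930
After a keyword filter='pass': P(spam) = 0.45·0.6930 / (0.45·0.6930 + 0.6·0.3070) ≈ 0.6287
After the link scanner='clean': P(spam) = 0.45·0.6287 / (0.45·0.6287 + 0.65·0.3713) ≈ 0.5396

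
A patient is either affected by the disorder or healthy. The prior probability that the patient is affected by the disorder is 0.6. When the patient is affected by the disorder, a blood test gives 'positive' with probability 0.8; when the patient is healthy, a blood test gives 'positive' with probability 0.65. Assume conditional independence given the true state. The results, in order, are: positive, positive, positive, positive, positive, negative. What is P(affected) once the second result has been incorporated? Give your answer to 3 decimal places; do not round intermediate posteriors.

After 'positive': P(affected) = 0.8·0.6000 / (0.8·0.6000 + 0.65·0.4000) ≈ 0.6486
After 'positive': P(affected) = 0.8·0.6486 / (0.8·0.6486 + 0.65·0.3514) ≈ 0.6944

0.694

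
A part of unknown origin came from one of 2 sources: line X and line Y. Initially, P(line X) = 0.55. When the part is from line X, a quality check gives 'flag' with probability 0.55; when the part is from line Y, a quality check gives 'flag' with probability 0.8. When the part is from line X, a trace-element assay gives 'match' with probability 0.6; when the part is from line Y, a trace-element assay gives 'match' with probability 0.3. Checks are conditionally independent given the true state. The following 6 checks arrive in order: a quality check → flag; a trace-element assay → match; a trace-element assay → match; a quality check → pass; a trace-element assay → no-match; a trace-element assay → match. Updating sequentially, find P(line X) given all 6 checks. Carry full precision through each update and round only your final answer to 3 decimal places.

0.896

Each posterior becomes the prior for the next update.
After a quality check='flag': P(line X) = 0.55·0.5500 / (0.55·0.5500 + 0.8·0.4500) ≈ 0.4566
After a trace-element assay='match': P(line X) = 0.6·0.4566 / (0.6·0.4566 + 0.3·0.5434) ≈ 0.6269
After a trace-element assay='match': P(line X) = 0.6·0.6269 / (0.6·0.6269 + 0.3·0.3731) ≈ 0.7707
After a quality check='pass': P(line X) = 0.45·0.7707 / (0.45·0.7707 + 0.2·0.2293) ≈ 0.8832
After a trace-element assay='no-match': P(line X) = 0.4·0.8832 / (0.4·0.8832 + 0.7·0.1168) ≈ 0.8121
After a trace-element assay='match': P(line X) = 0.6·0.8121 / (0.6·0.8121 + 0.3·0.1879) ≈ 0.8963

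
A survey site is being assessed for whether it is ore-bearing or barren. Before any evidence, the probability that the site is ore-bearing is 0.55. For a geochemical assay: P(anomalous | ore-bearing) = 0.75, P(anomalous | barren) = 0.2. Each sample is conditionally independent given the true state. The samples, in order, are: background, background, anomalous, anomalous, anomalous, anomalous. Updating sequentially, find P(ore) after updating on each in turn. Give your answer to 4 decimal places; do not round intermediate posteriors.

0.9594

After 'background': P(ore) = 0.25·0.5500 / (0.25·0.5500 + 0.8·0.4500) ≈ 0.2764
After 'background': P(ore) = 0.25·0.2764 / (0.25·0.2764 + 0.8·0.7236) ≈ 0.1066
After 'anomalous': P(ore) = 0.75·0.1066 / (0.75·0.1066 + 0.2·0.8934) ≈ 0.3092
After 'anomalous': P(ore) = 0.75·0.3092 / (0.75·0.3092 + 0.2·0.6908) ≈ 0.6267
After 'anomalous': P(ore) = 0.75·0.6267 / (0.75·0.6267 + 0.2·0.3733) ≈ 0.8629
After 'anomalous': P(ore) = 0.75·0.8629 / (0.75·0.8629 + 0.2·0.1371) ≈ 0.9594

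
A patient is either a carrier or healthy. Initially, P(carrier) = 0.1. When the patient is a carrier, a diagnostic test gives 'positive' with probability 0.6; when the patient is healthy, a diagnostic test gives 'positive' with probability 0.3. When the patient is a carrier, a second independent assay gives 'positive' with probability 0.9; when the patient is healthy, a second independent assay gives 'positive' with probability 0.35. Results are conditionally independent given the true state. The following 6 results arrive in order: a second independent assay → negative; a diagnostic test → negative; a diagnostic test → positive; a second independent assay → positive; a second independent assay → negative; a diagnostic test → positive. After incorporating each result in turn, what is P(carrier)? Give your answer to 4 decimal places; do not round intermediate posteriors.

Apply Bayes' rule sequentially, carrying P(carrier) forward.
After a second independent assay='negative': P(carrier) = 0.1·0.1000 / (0.1·0.1000 + 0.65·0.9000) ≈ 0.0168
After a diagnostic test='negative': P(carrier) = 0.4·0.0168 / (0.4·0.0168 + 0.7·0.9832) ≈ 0.0097
After a diagnostic test='positive': P(carrier) = 0.6·0.0097 / (0.6·0.0097 + 0.3·0.9903) ≈ 0.0192
After a second independent assay='positive': P(carrier) = 0.9·0.0192 / (0.9·0.0192 + 0.35·0.9808) ≈ 0.0478
After a second independent assay='negative': P(carrier) = 0.1·0.0478 / (0.1·0.0478 + 0.65·0.9522) ≈ 0.0077
After a diagnostic test='positive': P(carrier) = 0.6·0.0077 / (0.6·0.0077 + 0.3·0.9923) ≈ 0.0152

0.0152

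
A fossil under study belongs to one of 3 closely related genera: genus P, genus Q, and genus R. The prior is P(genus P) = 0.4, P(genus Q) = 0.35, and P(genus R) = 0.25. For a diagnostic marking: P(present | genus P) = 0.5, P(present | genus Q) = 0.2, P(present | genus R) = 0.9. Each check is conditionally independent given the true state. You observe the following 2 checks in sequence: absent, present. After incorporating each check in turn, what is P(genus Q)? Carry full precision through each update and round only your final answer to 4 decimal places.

0.3137

After 'absent': normaliser = 0.5·0.4000 + 0.8·0.3500 + 0.1·0.2500; P(genus P) ≈ 0.3960, P(genus Q) ≈ 0.5545, P(genus R) ≈ 0.0495
After 'present': normaliser = 0.5·0.3960 + 0.2·0.5545 + 0.9·0.0495; P(genus P) ≈ 0.5602, P(genus Q) ≈ 0.3137, P(genus R) ≈ 0.1261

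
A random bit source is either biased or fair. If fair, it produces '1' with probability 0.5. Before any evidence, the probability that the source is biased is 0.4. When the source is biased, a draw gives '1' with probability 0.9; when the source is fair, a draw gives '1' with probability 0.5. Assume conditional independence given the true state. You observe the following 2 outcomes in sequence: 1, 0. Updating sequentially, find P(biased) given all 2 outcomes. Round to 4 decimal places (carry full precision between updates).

0.1935

Each posterior becomes the prior for the next update.
After '1': P(biased) = 0.9·0.4000 / (0.9·0.4000 + 0.5·0.6000) ≈ 0.5455
After '0': P(biased) = 0.1·0.5455 / (0.1·0.5455 + 0.5·0.4545) ≈ 0.1935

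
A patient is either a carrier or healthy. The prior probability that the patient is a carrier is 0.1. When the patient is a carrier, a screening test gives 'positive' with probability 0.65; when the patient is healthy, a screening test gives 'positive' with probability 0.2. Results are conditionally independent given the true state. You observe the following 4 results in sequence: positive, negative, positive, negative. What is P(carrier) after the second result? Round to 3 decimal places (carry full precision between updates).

0.136

Each posterior becomes the prior for the next update.
After 'positive': P(carrier) = 0.65·0.1000 / (0.65·0.1000 + 0.2·0.9000) ≈ 0.2653
After 'negative': P(carrier) = 0.35·0.2653 / (0.35·0.2653 + 0.8·0.7347) ≈ 0.1364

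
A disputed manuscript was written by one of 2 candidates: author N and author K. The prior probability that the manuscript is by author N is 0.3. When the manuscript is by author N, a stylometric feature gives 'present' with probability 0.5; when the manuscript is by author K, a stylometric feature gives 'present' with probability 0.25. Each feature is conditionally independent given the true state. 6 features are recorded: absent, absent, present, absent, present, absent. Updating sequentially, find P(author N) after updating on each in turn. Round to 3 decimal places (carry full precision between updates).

After 'absent': P(author N) = 0.5·0.3000 / (0.5·0.3000 + 0.75·0.7000) ≈ 0.2222
After 'absent': P(author N) = 0.5·0.2222 / (0.5·0.2222 + 0.75·0.7778) ≈ 0.1600
After 'present': P(author N) = 0.5·0.1600 / (0.5·0.1600 + 0.25·0.8400) ≈ 0.2759
After 'absent': P(author N) = 0.5·0.2759 / (0.5·0.2759 + 0.75·0.7241) ≈ 0.2025
After 'present': P(author N) = 0.5·0.2025 / (0.5·0.2025 + 0.25·0.7975) ≈ 0.3368
After 'absent': P(author N) = 0.5·0.3368 / (0.5·0.3368 + 0.75·0.6632) ≈ 0.2530

0.253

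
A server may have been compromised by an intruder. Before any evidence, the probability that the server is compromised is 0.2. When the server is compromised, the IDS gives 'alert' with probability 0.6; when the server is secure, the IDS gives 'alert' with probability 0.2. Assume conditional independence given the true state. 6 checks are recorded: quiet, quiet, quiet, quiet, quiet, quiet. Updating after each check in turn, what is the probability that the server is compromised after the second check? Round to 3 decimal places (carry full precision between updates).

0.059

After 'quiet': P(compromised) = 0.4·0.2000 / (0.4·0.2000 + 0.8·0.8000) ≈ 0.1111
After 'quiet': P(compromised) = 0.4·0.1111 / (0.4·0.1111 + 0.8·0.8889) ≈ 0.0588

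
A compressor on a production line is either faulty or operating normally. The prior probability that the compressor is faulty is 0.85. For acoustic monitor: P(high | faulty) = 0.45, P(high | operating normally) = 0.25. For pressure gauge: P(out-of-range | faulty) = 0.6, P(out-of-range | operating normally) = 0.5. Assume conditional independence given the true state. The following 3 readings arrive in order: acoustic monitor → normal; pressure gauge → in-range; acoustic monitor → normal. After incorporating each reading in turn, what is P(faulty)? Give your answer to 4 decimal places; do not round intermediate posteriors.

After acoustic monitor='normal': P(faulty) = 0.55·0.8500 / (0.55·0.8500 + 0.75·0.1500) ≈ 0.8060
After pressure gauge='in-range': P(faulty) = 0.4·0.8060 / (0.4·0.8060 + 0.5·0.1940) ≈ 0.7688
After acoustic monitor='normal': P(faulty) = 0.55·0.7688 / (0.55·0.7688 + 0.75·0.2312) ≈ 0.7091

0.7091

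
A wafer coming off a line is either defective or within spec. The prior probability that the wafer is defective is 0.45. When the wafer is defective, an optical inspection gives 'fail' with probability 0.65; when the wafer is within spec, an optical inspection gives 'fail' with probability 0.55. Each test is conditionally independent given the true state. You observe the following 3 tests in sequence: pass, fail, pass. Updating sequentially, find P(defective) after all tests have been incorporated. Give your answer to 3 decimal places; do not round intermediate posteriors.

0.369

After 'pass': P(defective) = 0.35·0.4500 / (0.35·0.4500 + 0.45·0.5500) ≈ 0.3889
After 'fail': P(defective) = 0.65·0.3889 / (0.65·0.3889 + 0.55·0.6111) ≈ 0.4292
After 'pass': P(defective) = 0.35·0.4292 / (0.35·0.4292 + 0.45·0.5708) ≈ 0.3691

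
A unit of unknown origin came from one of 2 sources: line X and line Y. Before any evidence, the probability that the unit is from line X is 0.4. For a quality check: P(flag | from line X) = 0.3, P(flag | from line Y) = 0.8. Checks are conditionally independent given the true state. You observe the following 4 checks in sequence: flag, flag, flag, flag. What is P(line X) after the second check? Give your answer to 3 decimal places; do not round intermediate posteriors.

After 'flag': P(line X) = 0.3·0.4000 / (0.3·0.4000 + 0.8·0.6000) ≈ 0.2000
After 'flag': P(line X) = 0.3·0.2000 / (0.3·0.2000 + 0.8·0.8000) ≈ 0.0857

0.086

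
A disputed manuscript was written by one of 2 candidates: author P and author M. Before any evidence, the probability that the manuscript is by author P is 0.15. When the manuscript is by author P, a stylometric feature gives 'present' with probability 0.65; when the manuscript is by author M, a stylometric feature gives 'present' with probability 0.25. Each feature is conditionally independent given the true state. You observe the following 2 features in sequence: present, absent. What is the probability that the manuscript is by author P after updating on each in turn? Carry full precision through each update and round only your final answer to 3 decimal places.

After 'present': P(author P) = 0.65·0.1500 / (0.65·0.1500 + 0.25·0.8500) ≈ 0.3145
After 'absent': P(author P) = 0.35·0.3145 / (0.35·0.3145 + 0.75·0.6855) ≈ 0.1764

0.176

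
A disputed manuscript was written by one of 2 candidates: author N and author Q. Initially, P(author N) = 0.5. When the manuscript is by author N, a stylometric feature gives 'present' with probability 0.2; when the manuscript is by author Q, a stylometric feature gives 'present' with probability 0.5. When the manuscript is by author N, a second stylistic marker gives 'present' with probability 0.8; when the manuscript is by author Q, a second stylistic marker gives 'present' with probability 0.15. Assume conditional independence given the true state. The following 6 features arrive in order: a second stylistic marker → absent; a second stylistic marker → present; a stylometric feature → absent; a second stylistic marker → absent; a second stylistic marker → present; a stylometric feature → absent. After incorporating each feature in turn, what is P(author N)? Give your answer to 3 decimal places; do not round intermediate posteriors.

0.801

After a second stylistic marker='absent': P(author N) = 0.2·0.5000 / (0.2·0.5000 + 0.85·0.5000) ≈ 0.1905
After a second stylistic marker='present': P(author N) = 0.8·0.1905 / (0.8·0.1905 + 0.15·0.8095) ≈ 0.5565
After a stylometric feature='absent': P(author N) = 0.8·0.5565 / (0.8·0.5565 + 0.5·0.4435) ≈ 0.6675
After a second stylistic marker='absent': P(author N) = 0.2·0.6675 / (0.2·0.6675 + 0.85·0.3325) ≈ 0.3209
After a second stylistic marker='present': P(author N) = 0.8·0.3209 / (0.8·0.3209 + 0.15·0.6791) ≈ 0.7159
After a stylometric feature='absent': P(author N) = 0.8·0.7159 / (0.8·0.7159 + 0.5·0.2841) ≈ 0.8012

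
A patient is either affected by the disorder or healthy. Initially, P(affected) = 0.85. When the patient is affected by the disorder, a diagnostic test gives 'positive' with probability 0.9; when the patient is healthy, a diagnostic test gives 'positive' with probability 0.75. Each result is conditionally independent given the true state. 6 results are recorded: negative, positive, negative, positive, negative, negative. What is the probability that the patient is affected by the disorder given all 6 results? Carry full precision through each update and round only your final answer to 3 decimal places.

After 'negative': P(affected) = 0.1·0.8500 / (0.1·0.8500 + 0.25·0.1500) ≈ 0.6939
After 'positive': P(affected) = 0.9·0.6939 / (0.9·0.6939 + 0.75·0.3061) ≈ 0.7312
After 'negative': P(affected) = 0.1·0.7312 / (0.1·0.7312 + 0.25·0.2688) ≈ 0.5211
After 'positive': P(affected) = 0.9·0.5211 / (0.9·0.5211 + 0.75·0.4789) ≈ 0.5663
After 'negative': P(affected) = 0.1·0.5663 / (0.1·0.5663 + 0.25·0.4337) ≈ 0.3431
After 'negative': P(affected) = 0.1·0.3431 / (0.1·0.3431 + 0.25·0.6569) ≈ 0.1728

0.173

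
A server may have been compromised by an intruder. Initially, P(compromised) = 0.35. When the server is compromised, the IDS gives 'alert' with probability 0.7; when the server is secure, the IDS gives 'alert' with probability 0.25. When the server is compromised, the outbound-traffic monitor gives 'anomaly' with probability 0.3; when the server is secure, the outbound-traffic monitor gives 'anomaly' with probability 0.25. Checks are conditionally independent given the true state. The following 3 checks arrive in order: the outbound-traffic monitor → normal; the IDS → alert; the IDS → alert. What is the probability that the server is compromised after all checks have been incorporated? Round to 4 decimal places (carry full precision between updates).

After the outbound-traffic monitor='normal': P(compromised) = 0.7·0.3500 / (0.7·0.3500 + 0.75·0.6500) ≈ 0.3345
After the IDS='alert': P(compromised) = 0.7·0.3345 / (0.7·0.3345 + 0.25·0.6655) ≈ 0.5846
After the IDS='alert': P(compromised) = 0.7·0.5846 / (0.7·0.5846 + 0.25·0.4154) ≈ 0.7976

0.7976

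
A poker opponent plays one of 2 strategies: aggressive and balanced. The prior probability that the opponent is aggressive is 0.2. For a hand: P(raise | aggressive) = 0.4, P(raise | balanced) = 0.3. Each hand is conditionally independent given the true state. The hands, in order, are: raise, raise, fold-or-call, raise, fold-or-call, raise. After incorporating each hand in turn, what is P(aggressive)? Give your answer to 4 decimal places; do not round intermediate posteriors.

0.3673

After 'raise': P(aggressive) = 0.4·0.2000 / (0.4·0.2000 + 0.3·0.8000) ≈ 0.2500
After 'raise': P(aggressive) = 0.4·0.2500 / (0.4·0.2500 + 0.3·0.7500) ≈ 0.3077
After 'fold-or-call': P(aggressive) = 0.6·0.3077 / (0.6·0.3077 + 0.7·0.6923) ≈ 0.2759
After 'raise': P(aggressive) = 0.4·0.2759 / (0.4·0.2759 + 0.3·0.7241) ≈ 0.3368
After 'fold-or-call': P(aggressive) = 0.6·0.3368 / (0.6·0.3368 + 0.7·0.6632) ≈ 0.3033
After 'raise': P(aggressive) = 0.4·0.3033 / (0.4·0.3033 + 0.3·0.6967) ≈ 0.3673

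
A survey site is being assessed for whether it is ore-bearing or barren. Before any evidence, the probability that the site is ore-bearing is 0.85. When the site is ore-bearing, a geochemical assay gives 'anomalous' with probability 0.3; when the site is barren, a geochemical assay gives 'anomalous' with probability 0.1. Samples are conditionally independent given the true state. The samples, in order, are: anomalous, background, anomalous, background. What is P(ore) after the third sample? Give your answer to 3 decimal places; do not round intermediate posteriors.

After 'anomalous': P(ore) = 0.3·0.8500 / (0.3·0.8500 + 0.1·0.1500) ≈ 0.9444
After 'background': P(ore) = 0.7·0.9444 / (0.7·0.9444 + 0.9·0.0556) ≈ 0.9297
After 'anomalous': P(ore) = 0.3·0.9297 / (0.3·0.9297 + 0.1·0.0703) ≈ 0.9754

0.975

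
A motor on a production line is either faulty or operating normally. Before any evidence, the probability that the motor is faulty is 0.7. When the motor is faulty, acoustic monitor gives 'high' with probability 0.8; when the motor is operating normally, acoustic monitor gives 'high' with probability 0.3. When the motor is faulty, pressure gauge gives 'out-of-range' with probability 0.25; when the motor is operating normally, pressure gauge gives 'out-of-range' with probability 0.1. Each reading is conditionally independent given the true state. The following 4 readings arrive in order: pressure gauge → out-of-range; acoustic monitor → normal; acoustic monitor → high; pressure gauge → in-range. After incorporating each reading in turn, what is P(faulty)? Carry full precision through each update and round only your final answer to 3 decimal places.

After pressure gauge='out-of-range': P(faulty) = 0.25·0.7000 / (0.25·0.7000 + 0.1·0.3000) ≈ 0.8537
After acoustic monitor='normal': P(faulty) = 0.2·0.8537 / (0.2·0.8537 + 0.7·0.1463) ≈ 0.6250
After acoustic monitor='high': P(faulty) = 0.8·0.6250 / (0.8·0.6250 + 0.3·0.3750) ≈ 0.8163
After pressure gauge='in-range': P(faulty) = 0.75·0.8163 / (0.75·0.8163 + 0.9·0.1837) ≈ 0.7874

0.787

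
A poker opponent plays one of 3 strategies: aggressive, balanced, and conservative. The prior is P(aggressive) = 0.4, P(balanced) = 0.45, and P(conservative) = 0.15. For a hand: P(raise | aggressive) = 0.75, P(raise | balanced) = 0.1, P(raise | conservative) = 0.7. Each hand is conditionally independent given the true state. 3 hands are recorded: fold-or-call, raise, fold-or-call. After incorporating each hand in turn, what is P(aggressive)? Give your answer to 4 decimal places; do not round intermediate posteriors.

0.2900

After 'fold-or-call': normaliser = 0.25·0.4000 + 0.9·0.4500 + 0.3·0.1500; P(aggressive) ≈ 0.1818, P(balanced) ≈ 0.7364, P(conservative) ≈ 0.0818
After 'raise': normaliser = 0.75·0.1818 + 0.1·0.7364 + 0.7·0.0818; P(aggressive) ≈ 0.5102, P(balanced) ≈ 0.2755, P(conservative) ≈ 0.2143
After 'fold-or-call': normaliser = 0.25·0.5102 + 0.9·0.2755 + 0.3·0.2143; P(aggressive) ≈ 0.2900, P(balanced) ≈ 0.5638, P(conservative) ≈ 0.1462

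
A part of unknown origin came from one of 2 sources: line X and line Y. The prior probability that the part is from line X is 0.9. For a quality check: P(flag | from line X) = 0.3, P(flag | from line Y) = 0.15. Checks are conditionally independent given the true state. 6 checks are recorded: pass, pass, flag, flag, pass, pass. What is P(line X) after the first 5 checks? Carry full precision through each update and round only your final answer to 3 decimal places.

Each posterior becomes the prior for the next update.
After 'pass': P(line X) = 0.7·0.9000 / (0.7·0.9000 + 0.85·0.1000) ≈ 0.8811
After 'pass': P(line X) = 0.7·0.8811 / (0.7·0.8811 + 0.85·0.1189) ≈ 0.8592
After 'flag': P(line X) = 0.3·0.8592 / (0.3·0.8592 + 0.15·0.1408) ≈ 0.9243
After 'flag': P(line X) = 0.3·0.9243 / (0.3·0.9243 + 0.15·0.0757) ≈ 0.9607
After 'pass': P(line X) = 0.7·0.9607 / (0.7·0.9607 + 0.85·0.0393) ≈ 0.9526

0.953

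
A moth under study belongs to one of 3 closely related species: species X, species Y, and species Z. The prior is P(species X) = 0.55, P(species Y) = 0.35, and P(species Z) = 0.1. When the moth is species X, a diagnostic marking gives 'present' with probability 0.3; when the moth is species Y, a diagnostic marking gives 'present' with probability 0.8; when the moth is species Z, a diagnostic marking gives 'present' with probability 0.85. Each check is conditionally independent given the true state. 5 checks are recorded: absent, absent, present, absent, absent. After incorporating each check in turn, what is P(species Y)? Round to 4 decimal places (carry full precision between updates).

Apply Bayes' rule sequentially, carrying P(species Y) forward.
After 'absent': normaliser = 0.7·0.5500 + 0.2·0.3500 + 0.15·0.1000; P(species X) ≈ 0.8191, P(species Y) ≈ 0.1489, P(species Z) ≈ 0.0319
After 'absent': normaliser = 0.7·0.8191 + 0.2·0.1489 + 0.15·0.0319; P(species X) ≈ 0.9431, P(species Y) ≈ 0.0490, P(species Z) ≈ 0.0079
After 'present': normaliser = 0.3·0.9431 + 0.8·0.0490 + 0.85·0.0079; P(species X) ≈ 0.8604, P(species Y) ≈ 0.1192, P(species Z) ≈ 0.0204
After 'absent': normaliser = 0.7·0.8604 + 0.2·0.1192 + 0.15·0.0204; P(species X) ≈ 0.9573, P(species Y) ≈ 0.0379, P(species Z) ≈ 0.0049
After 'absent': normaliser = 0.7·0.9573 + 0.2·0.0379 + 0.15·0.0049; P(species X) ≈ 0.9878, P(species Y) ≈ 0.0112, P(species Z) ≈ 0.0011

0.0112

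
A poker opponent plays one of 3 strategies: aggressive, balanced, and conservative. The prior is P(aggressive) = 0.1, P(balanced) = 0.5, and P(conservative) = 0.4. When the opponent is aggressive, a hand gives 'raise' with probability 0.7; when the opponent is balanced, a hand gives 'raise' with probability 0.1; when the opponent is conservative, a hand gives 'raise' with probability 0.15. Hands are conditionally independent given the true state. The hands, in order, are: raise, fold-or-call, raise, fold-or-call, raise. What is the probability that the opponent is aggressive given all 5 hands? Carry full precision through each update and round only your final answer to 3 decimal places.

0.691

Each posterior becomes the prior for the next update.
After 'raise': normaliser = 0.7·0.1000 + 0.1·0.5000 + 0.15·0.4000; P(aggressive) ≈ 0.3889, P(balanced) ≈ 0.2778, P(conservative) ≈ 0.3333
After 'fold-or-call': normaliser = 0.3·0.3889 + 0.9·0.2778 + 0.85·0.3333; P(aggressive) ≈ 0.1795, P(balanced) ≈ 0.3846, P(conservative) ≈ 0.4359
After 'raise': normaliser = 0.7·0.1795 + 0.1·0.3846 + 0.15·0.4359; P(aggressive) ≈ 0.5475, P(balanced) ≈ 0.1676, P(conservative) ≈ 0.2849
After 'fold-or-call': normaliser = 0.3·0.5475 + 0.9·0.1676 + 0.85·0.2849; P(aggressive) ≈ 0.2947, P(balanced) ≈ 0.2707, P(conservative) ≈ 0.4346
After 'raise': normaliser = 0.7·0.2947 + 0.1·0.2707 + 0.15·0.4346; P(aggressive) ≈ 0.6910, P(balanced) ≈ 0.0907, P(conservative) ≈ 0.2183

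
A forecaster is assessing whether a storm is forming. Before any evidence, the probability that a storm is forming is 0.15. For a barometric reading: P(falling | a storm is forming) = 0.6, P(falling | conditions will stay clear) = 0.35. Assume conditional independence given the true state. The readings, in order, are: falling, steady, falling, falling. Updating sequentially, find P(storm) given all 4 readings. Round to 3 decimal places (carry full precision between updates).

0.354

After 'falling': P(storm) = 0.6·0.1500 / (0.6·0.1500 + 0.35·0.8500) ≈ 0.2323
After 'steady': P(storm) = 0.4·0.2323 / (0.4·0.2323 + 0.65·0.7677) ≈ 0.1569
After 'falling': P(storm) = 0.6·0.1569 / (0.6·0.1569 + 0.35·0.8431) ≈ 0.2419
After 'falling': P(storm) = 0.6·0.2419 / (0.6·0.2419 + 0.35·0.7581) ≈ 0.3536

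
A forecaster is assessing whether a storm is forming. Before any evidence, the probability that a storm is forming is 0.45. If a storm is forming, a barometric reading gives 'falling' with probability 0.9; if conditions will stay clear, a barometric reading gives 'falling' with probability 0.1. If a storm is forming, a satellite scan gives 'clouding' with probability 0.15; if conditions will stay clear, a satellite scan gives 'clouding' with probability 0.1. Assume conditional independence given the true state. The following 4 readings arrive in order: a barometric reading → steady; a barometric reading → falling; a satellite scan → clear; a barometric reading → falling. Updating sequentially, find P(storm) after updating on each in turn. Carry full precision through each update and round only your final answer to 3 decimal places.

0.874

After a barometric reading='steady': P(storm) = 0.1·0.4500 / (0.1·0.4500 + 0.9·0.5500) ≈ 0.0833
After a barometric reading='falling': P(storm) = 0.9·0.0833 / (0.9·0.0833 + 0.1·0.9167) ≈ 0.4500
After a satellite scan='clear': P(storm) = 0.85·0.4500 / (0.85·0.4500 + 0.9·0.5500) ≈ 0.4359
After a barometric reading='falling': P(storm) = 0.9·0.4359 / (0.9·0.4359 + 0.1·0.5641) ≈ 0.8743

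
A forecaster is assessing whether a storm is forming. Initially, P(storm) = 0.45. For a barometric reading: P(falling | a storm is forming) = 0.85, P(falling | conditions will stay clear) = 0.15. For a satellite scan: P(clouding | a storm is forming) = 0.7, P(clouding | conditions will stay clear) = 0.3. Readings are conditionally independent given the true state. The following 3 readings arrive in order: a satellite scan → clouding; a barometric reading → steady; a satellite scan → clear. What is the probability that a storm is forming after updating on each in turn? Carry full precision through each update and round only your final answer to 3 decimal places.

After a satellite scan='clouding': P(storm) = 0.7·0.4500 / (0.7·0.4500 + 0.3·0.5500) ≈ 0.6562
After a barometric reading='steady': P(storm) = 0.15·0.6562 / (0.15·0.6562 + 0.85·0.3438) ≈ 0.2520
After a satellite scan='clear': P(storm) = 0.3·0.2520 / (0.3·0.2520 + 0.7·0.7480) ≈ 0.1262

0.126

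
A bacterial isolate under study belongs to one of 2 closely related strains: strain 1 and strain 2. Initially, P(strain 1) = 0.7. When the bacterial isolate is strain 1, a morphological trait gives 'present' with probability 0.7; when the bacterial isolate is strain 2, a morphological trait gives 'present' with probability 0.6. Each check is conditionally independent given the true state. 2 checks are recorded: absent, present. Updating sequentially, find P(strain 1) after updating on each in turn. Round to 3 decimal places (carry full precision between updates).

0.671

After 'absent': P(strain 1) = 0.3·0.7000 / (0.3·0.7000 + 0.4·0.3000) ≈ 0.6364
After 'present': P(strain 1) = 0.7·0.6364 / (0.7·0.6364 + 0.6·0.3636) ≈ 0.6712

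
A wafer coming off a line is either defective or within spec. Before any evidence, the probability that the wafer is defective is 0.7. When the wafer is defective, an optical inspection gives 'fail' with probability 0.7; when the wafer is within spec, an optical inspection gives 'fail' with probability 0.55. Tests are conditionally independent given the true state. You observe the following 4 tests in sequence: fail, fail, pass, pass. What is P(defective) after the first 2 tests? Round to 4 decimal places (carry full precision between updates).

Apply Bayes' rule sequentially, carrying P(defective) forward.
After 'fail': P(defective) = 0.7·0.7000 / (0.7·0.7000 + 0.55·0.3000) ≈ 0.7481
After 'fail': P(defective) = 0.7·0.7481 / (0.7·0.7481 + 0.55·0.2519) ≈ 0.7908

0.7908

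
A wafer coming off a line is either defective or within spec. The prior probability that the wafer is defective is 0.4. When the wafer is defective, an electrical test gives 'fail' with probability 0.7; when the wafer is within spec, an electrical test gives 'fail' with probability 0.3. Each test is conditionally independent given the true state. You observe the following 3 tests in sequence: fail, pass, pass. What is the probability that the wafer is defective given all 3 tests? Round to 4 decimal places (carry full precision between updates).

After 'fail': P(defective) = 0.7·0.4000 / (0.7·0.4000 + 0.3·0.6000) ≈ 0.6087
After 'pass': P(defective) = 0.3·0.6087 / (0.3·0.6087 + 0.7·0.3913) ≈ 0.4000
After 'pass': P(defective) = 0.3·0.4000 / (0.3·0.4000 + 0.7·0.6000) ≈ 0.2222

0.2222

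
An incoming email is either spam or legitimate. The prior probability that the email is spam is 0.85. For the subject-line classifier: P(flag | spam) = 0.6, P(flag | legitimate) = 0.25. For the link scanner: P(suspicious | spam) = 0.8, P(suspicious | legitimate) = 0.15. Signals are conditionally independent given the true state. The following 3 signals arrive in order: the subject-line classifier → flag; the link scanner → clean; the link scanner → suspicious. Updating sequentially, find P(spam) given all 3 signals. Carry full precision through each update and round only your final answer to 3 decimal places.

Apply Bayes' rule sequentially, carrying P(spam) forward.
After the subject-line classifier='flag': P(spam) = 0.6·0.8500 / (0.6·0.8500 + 0.25·0.1500) ≈ 0.9315
After the link scanner='clean': P(spam) = 0.2·0.9315 / (0.2·0.9315 + 0.85·0.0685) ≈ 0.7619
After the link scanner='suspicious': P(spam) = 0.8·0.7619 / (0.8·0.7619 + 0.15·0.2381) ≈ 0.9446

0.945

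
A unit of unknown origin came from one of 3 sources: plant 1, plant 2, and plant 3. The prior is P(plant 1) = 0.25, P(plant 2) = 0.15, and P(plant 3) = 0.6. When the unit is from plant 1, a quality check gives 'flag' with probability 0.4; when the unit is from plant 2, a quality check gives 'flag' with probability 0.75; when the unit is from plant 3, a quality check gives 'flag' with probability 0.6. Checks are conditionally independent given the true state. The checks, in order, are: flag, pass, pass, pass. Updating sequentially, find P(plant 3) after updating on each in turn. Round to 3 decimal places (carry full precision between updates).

0.497

Apply Bayes' rule sequentially, carrying P(plant 3) forward.
After 'flag': normaliser = 0.4·0.2500 + 0.75·0.1500 + 0.6·0.6000; P(plant 1) ≈ 0.1747, P(plant 2) ≈ 0.1965, P(plant 3) ≈ 0.6288
After 'pass': normaliser = 0.6·0.1747 + 0.25·0.1965 + 0.4·0.6288; P(plant 1) ≈ 0.2585, P(plant 2) ≈ 0.1212, P(plant 3) ≈ 0.6204
After 'pass': normaliser = 0.6·0.2585 + 0.25·0.1212 + 0.4·0.6204; P(plant 1) ≈ 0.3577, P(plant 2) ≈ 0.0699, P(plant 3) ≈ 0.5724
After 'pass': normaliser = 0.6·0.3577 + 0.25·0.0699 + 0.4·0.5724; P(plant 1) ≈ 0.4655, P(plant 2) ≈ 0.0379, P(plant 3) ≈ 0.4966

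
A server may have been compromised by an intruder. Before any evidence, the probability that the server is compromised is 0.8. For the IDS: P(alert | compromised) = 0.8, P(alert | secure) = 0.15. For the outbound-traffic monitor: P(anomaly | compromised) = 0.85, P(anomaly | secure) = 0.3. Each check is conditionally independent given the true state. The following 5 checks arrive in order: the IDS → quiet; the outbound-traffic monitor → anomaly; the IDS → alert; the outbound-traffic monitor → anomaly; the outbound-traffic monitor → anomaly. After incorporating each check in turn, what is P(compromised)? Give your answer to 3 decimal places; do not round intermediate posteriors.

After the IDS='quiet': P(compromised) = 0.2·0.8000 / (0.2·0.8000 + 0.85·0.2000) ≈ 0.4848
After the outbound-traffic monitor='anomaly': P(compromised) = 0.85·0.4848 / (0.85·0.4848 + 0.3·0.5152) ≈ 0.7273
After the IDS='alert': P(compromised) = 0.8·0.7273 / (0.8·0.7273 + 0.15·0.2727) ≈ 0.9343
After the outbound-traffic monitor='anomaly': P(compromised) = 0.85·0.9343 / (0.85·0.9343 + 0.3·0.0657) ≈ 0.9758
After the outbound-traffic monitor='anomaly': P(compromised) = 0.85·0.9758 / (0.85·0.9758 + 0.3·0.0242) ≈ 0.9913

0.991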